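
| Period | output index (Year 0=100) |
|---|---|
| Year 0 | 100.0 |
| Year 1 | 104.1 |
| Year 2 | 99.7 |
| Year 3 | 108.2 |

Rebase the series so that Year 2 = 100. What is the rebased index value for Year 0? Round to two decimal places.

100.30

Rebased(Year 0) = 100.0 / 99.7 × 100 = 100.3009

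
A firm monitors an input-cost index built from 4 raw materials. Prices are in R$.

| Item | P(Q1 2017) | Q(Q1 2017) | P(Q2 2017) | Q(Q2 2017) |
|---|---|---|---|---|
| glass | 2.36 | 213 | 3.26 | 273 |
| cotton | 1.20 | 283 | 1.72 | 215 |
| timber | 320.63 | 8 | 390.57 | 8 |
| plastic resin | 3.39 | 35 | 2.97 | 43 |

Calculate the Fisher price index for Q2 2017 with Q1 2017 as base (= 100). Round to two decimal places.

Laspeyres component (base-period weights):
ΣP(Q2 2017)Q(Q1 2017) = 3.26×213 + 1.72×283 + 390.57×8 + 2.97×35 = 694.38 + 486.76 + 3124.56 + 103.95 = 4409.65
ΣP(Q1 2017)Q(Q1 2017) = 2.36×213 + 1.20×283 + 320.63×8 + 3.39×35 = 502.68 + 339.6 + 2565.04 + 118.65 = 3525.97
L = 4409.65 / 3525.97 × 100 = 125.0620
Paasche component (current-period weights):
ΣP(Q2 2017)Q(Q2 2017) = 3.26×273 + 1.72×215 + 390.57×8 + 2.97×43 = 889.98 + 369.8 + 3124.56 + 127.71 = 4512.05
ΣP(Q1 2017)Q(Q2 2017) = 2.36×273 + 1.20×215 + 320.63×8 + 3.39×43 = 644.28 + 258 + 2565.04 + 145.77 = 3613.09
P = 4512.05 / 3613.09 × 100 = 124.8806
Fisher = √(L × P) = √(125.0620 × 124.8806) = 124.9713

124.97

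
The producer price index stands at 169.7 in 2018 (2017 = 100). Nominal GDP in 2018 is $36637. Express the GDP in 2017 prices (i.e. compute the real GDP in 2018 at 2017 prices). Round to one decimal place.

Real = Nominal ÷ (Index/100) = 36637 ÷ (169.7/100)
     = 36637 ÷ 1.697 = 21589.2752

21589.3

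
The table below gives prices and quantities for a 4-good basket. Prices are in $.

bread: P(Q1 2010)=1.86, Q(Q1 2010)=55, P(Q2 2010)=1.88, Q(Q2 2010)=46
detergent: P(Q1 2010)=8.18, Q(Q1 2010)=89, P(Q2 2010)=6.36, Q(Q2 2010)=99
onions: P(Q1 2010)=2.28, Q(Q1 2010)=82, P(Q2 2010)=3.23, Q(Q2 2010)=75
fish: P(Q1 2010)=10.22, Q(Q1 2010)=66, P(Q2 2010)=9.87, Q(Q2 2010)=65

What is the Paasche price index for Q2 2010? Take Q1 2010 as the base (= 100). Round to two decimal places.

Paasche price index uses current-period quantities as weights.
ΣP(Q2 2010)·Q(Q2 2010) = 1.88×46 + 6.36×99 + 3.23×75 + 9.87×65 = 86.48 + 629.64 + 242.25 + 641.55 = 1599.92
ΣP(Q1 2010)·Q(Q2 2010) = 1.86×46 + 8.18×99 + 2.28×75 + 10.22×65 = 85.56 + 809.82 + 171 + 664.3 = 1730.68
Index = 1599.92 / 1730.68 × 100 = 92.4446

92.44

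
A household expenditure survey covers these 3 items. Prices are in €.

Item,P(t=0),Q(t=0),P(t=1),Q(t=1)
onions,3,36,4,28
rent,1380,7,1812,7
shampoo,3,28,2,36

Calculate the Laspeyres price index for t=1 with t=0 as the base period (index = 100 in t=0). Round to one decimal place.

130.8

Laspeyres price index uses base-period quantities as weights.
ΣP(t=1)·Q(t=0) = 4×36 + 1812×7 + 2×28 = 144 + 12684 + 56 = 12884
ΣP(t=0)·Q(t=0) = 3×36 + 1380×7 + 3×28 = 108 + 9660 + 84 = 9852
Index = 12884 / 9852 × 100 = 130.7755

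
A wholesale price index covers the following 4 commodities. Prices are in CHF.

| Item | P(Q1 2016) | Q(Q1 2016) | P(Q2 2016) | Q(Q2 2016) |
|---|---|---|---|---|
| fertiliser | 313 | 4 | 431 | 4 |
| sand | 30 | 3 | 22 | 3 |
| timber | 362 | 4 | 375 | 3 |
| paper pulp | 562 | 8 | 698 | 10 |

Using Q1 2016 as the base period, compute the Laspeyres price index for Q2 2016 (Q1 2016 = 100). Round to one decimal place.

Laspeyres price index uses base-period quantities as weights.
ΣP(Q2 2016)·Q(Q1 2016) = 431×4 + 22×3 + 375×4 + 698×8 = 1724 + 66 + 1500 + 5584 = 8874
ΣP(Q1 2016)·Q(Q1 2016) = 313×4 + 30×3 + 362×4 + 562×8 = 1252 + 90 + 1448 + 4496 = 7286
Index = 8874 / 7286 × 100 = 121.7952

121.8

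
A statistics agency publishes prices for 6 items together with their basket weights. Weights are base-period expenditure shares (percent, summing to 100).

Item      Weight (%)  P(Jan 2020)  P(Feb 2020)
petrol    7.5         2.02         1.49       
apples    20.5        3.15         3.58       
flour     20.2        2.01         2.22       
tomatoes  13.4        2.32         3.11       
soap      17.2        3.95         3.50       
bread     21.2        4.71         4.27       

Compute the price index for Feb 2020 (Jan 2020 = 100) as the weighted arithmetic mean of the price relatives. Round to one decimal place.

petrol: 7.5 × (1.49/2.02) = 7.5 × 0.737624 = 5.5322
apples: 20.5 × (3.58/3.15) = 20.5 × 1.136508 = 23.2984
flour: 20.2 × (2.22/2.01) = 20.2 × 1.104478 = 22.3104
tomatoes: 13.4 × (3.11/2.32) = 13.4 × 1.340517 = 17.9629
soap: 17.2 × (3.50/3.95) = 17.2 × 0.886076 = 15.2405
bread: 21.2 × (4.27/4.71) = 21.2 × 0.906582 = 19.2195
Index = Σ wᵢ·(p₁ᵢ/p₀ᵢ) = 5.5322 + 23.2984 + 22.3104 + 17.9629 + 15.2405 + 19.2195 = 103.5640

103.6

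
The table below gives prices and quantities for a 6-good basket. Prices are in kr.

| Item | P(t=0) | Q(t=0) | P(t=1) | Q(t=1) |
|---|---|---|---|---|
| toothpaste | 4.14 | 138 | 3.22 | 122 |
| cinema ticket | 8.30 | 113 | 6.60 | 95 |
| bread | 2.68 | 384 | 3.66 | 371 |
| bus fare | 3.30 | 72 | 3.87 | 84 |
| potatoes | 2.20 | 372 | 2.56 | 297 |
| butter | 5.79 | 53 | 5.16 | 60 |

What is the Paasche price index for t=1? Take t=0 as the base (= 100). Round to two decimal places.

Paasche price index uses current-period quantities as weights.
ΣP(t=1)·Q(t=1) = 3.22×122 + 6.60×95 + 3.66×371 + 3.87×84 + 2.56×297 + 5.16×60 = 392.84 + 627 + 1357.86 + 325.08 + 760.32 + 309.6 = 3772.7
ΣP(t=0)·Q(t=1) = 4.14×122 + 8.30×95 + 2.68×371 + 3.30×84 + 2.20×297 + 5.79×60 = 505.08 + 788.5 + 994.28 + 277.2 + 653.4 + 347.4 = 3565.86
Index = 3772.7 / 3565.86 × 100 = 105.8006

105.80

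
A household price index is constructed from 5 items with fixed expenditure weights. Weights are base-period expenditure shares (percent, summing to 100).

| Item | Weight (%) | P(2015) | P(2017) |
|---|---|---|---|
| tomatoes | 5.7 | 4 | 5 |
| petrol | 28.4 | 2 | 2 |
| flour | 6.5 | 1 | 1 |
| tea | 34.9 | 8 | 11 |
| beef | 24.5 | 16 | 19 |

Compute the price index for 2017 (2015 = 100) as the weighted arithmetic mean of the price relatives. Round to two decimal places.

119.11

tomatoes: 5.7 × (5/4) = 5.7 × 1.250000 = 7.1250
petrol: 28.4 × (2/2) = 28.4 × 1.000000 = 28.4000
flour: 6.5 × (1/1) = 6.5 × 1.000000 = 6.5000
tea: 34.9 × (11/8) = 34.9 × 1.375000 = 47.9875
beef: 24.5 × (19/16) = 24.5 × 1.187500 = 29.0938
Index = Σ wᵢ·(p₁ᵢ/p₀ᵢ) = 7.1250 + 28.4000 + 6.5000 + 47.9875 + 29.0938 = 119.1062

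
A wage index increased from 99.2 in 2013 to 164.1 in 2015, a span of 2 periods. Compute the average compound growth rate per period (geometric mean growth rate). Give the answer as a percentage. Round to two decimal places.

Growth factor = (164.1/99.2)^(1/2) = (1.654234)^(1/2) = 1.286170
Growth rate = 1.286170 − 1 = 0.286170 = 28.6170%

28.62%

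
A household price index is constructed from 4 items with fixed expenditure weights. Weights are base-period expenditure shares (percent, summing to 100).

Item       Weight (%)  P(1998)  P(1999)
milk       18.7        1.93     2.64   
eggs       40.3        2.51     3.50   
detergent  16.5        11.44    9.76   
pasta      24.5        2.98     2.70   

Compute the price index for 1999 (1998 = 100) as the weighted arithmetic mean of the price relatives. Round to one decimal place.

milk: 18.7 × (2.64/1.93) = 18.7 × 1.367876 = 25.5793
eggs: 40.3 × (3.50/2.51) = 40.3 × 1.394422 = 56.1952
detergent: 16.5 × (9.76/11.44) = 16.5 × 0.853147 = 14.0769
pasta: 24.5 × (2.70/2.98) = 24.5 × 0.906040 = 22.1980
Index = Σ wᵢ·(p₁ᵢ/p₀ᵢ) = 25.5793 + 56.1952 + 14.0769 + 22.1980 = 118.0494

118.0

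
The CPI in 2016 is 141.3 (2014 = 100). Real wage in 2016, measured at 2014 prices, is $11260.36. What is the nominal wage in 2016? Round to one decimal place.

Nominal = Real × (Index/100) = 11260.36 × (141.3/100)
        = 11260.36 × 1.413 = 15910.8887

15910.9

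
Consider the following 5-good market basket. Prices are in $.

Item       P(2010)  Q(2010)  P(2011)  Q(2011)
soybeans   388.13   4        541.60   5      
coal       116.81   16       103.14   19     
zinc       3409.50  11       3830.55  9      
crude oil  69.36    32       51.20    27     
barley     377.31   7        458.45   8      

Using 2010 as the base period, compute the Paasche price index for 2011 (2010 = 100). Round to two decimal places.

Paasche price index uses current-period quantities as weights.
ΣP(2011)·Q(2011) = 541.60×5 + 103.14×19 + 3830.55×9 + 51.20×27 + 458.45×8 = 2708 + 1959.66 + 34474.95 + 1382.4 + 3667.6 = 44192.61
ΣP(2010)·Q(2011) = 388.13×5 + 116.81×19 + 3409.50×9 + 69.36×27 + 377.31×8 = 1940.65 + 2219.39 + 30685.5 + 1872.72 + 3018.48 = 39736.74
Index = 44192.61 / 39736.74 × 100 = 111.2135

111.21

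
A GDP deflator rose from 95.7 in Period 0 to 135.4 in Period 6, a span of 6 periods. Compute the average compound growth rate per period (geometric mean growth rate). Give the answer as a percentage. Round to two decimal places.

Growth factor = (135.4/95.7)^(1/6) = (1.414838)^(1/6) = 1.059541
Growth rate = 1.059541 − 1 = 0.059541 = 5.9541%

5.95%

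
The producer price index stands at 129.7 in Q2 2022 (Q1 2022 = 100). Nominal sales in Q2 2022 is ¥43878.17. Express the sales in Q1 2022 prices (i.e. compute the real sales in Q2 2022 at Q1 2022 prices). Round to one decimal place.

Real = Nominal ÷ (Index/100) = 43878.17 ÷ (129.7/100)
     = 43878.17 ÷ 1.297 = 33830.5089

33830.5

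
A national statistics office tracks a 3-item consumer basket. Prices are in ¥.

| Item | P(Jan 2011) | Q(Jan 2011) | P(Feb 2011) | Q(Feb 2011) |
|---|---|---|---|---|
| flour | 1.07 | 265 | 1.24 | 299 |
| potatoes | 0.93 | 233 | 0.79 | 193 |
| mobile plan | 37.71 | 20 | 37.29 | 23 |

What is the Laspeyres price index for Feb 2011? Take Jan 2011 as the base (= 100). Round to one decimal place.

100.3

Laspeyres price index uses base-period quantities as weights.
ΣP(Feb 2011)·Q(Jan 2011) = 1.24×265 + 0.79×233 + 37.29×20 = 328.6 + 184.07 + 745.8 = 1258.47
ΣP(Jan 2011)·Q(Jan 2011) = 1.07×265 + 0.93×233 + 37.71×20 = 283.55 + 216.69 + 754.2 = 1254.44
Index = 1258.47 / 1254.44 × 100 = 100.3213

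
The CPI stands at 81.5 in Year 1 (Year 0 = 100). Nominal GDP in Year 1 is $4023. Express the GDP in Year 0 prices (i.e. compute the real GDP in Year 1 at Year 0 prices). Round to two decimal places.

4936.20

Real = Nominal ÷ (Index/100) = 4023 ÷ (81.5/100)
     = 4023 ÷ 0.815 = 4936.1963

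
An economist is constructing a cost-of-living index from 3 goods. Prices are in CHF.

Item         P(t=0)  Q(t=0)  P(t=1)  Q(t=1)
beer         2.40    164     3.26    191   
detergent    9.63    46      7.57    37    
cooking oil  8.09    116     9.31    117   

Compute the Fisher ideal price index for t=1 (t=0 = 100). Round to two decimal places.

Laspeyres component (base-period weights):
ΣP(t=1)Q(t=0) = 3.26×164 + 7.57×46 + 9.31×116 = 534.64 + 348.22 + 1079.96 = 1962.82
ΣP(t=0)Q(t=0) = 2.40×164 + 9.63×46 + 8.09×116 = 393.6 + 442.98 + 938.44 = 1775.02
L = 1962.82 / 1775.02 × 100 = 110.5802
Paasche component (current-period weights):
ΣP(t=1)Q(t=1) = 3.26×191 + 7.57×37 + 9.31×117 = 622.66 + 280.09 + 1089.27 = 1992.02
ΣP(t=0)Q(t=1) = 2.40×191 + 9.63×37 + 8.09×117 = 458.4 + 356.31 + 946.53 = 1761.24
P = 1992.02 / 1761.24 × 100 = 113.1033
Fisher = √(L × P) = √(110.5802 × 113.1033) = 111.8346

111.83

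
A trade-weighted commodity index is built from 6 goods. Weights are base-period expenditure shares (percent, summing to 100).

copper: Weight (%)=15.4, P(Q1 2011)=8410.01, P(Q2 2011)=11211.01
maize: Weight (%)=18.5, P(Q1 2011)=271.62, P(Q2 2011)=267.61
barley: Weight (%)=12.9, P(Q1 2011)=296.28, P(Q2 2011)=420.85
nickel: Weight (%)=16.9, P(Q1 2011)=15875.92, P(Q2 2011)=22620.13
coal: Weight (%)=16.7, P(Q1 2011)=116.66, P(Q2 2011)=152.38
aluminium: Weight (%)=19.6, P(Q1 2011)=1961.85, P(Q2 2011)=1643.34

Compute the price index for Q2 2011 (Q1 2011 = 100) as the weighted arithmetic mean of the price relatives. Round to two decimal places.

copper: 15.4 × (11211.01/8410.01) = 15.4 × 1.333055 = 20.5291
maize: 18.5 × (267.61/271.62) = 18.5 × 0.985237 = 18.2269
barley: 12.9 × (420.85/296.28) = 12.9 × 1.420447 = 18.3238
nickel: 16.9 × (22620.13/15875.92) = 16.9 × 1.424808 = 24.0792
coal: 16.7 × (152.38/116.66) = 16.7 × 1.306189 = 21.8134
aluminium: 19.6 × (1643.34/1961.85) = 19.6 × 0.837648 = 16.4179
Index = Σ wᵢ·(p₁ᵢ/p₀ᵢ) = 20.5291 + 18.2269 + 18.3238 + 24.0792 + 21.8134 + 16.4179 = 119.3902

119.39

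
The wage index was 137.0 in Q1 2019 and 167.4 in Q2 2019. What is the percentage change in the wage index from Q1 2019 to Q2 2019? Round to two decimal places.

22.19%

Change = (167.4 − 137.0) / 137.0 × 100
       = 30.4 / 137.0 × 100 = 22.1898%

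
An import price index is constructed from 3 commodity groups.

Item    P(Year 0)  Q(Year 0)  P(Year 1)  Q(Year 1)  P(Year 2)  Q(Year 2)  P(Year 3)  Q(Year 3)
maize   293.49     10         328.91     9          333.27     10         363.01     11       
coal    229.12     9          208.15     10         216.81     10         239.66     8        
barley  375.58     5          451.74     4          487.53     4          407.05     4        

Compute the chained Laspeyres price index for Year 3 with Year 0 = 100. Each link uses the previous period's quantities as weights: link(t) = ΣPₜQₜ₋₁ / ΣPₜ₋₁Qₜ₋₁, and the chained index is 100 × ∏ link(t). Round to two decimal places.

115.26

Link Year 0→Year 1:
ΣP(Year 1)Q(Year 0) = 328.91×10 + 208.15×9 + 451.74×5 = 3289.1 + 1873.35 + 2258.7 = 7421.15
ΣP(Year 0)Q(Year 0) = 293.49×10 + 229.12×9 + 375.58×5 = 2934.9 + 2062.08 + 1877.9 = 6874.88
link = 7421.15/6874.88 = 1.079459
Link Year 1→Year 2:
ΣP(Year 2)Q(Year 1) = 333.27×9 + 216.81×10 + 487.53×4 = 2999.43 + 2168.1 + 1950.12 = 7117.65
ΣP(Year 1)Q(Year 1) = 328.91×9 + 208.15×10 + 451.74×4 = 2960.19 + 2081.5 + 1806.96 = 6848.65
link = 7117.65/6848.65 = 1.039278
Link Year 2→Year 3:
ΣP(Year 3)Q(Year 2) = 363.01×10 + 239.66×10 + 407.05×4 = 3630.1 + 2396.6 + 1628.2 = 7654.9
ΣP(Year 2)Q(Year 2) = 333.27×10 + 216.81×10 + 487.53×4 = 3332.7 + 2168.1 + 1950.12 = 7450.92
link = 7654.9/7450.92 = 1.027376
Chained index = 100 × 1.079459 × 1.039278 × 1.027376 = 115.2570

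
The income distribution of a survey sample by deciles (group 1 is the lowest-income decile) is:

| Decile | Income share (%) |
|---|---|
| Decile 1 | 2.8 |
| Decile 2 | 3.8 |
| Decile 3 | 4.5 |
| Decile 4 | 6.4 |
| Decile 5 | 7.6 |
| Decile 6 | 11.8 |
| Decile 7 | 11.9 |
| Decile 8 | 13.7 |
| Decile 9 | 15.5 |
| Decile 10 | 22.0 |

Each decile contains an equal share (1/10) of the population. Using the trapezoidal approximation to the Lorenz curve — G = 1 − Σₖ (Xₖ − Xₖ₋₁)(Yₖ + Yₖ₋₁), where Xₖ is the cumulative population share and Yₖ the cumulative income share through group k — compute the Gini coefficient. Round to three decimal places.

0.321

Cumulative income shares Yₖ: 0.0280, 0.0660, 0.1110, 0.1750, 0.2510, 0.3690, 0.4880, 0.6250, 0.7800, 1.0000
Σ (Xₖ−Xₖ₋₁)(Yₖ+Yₖ₋₁) = (1/10)(0.0280+0.0000) + (1/10)(0.0660+0.0280) + (1/10)(0.1110+0.0660) + (1/10)(0.1750+0.1110) + (1/10)(0.2510+0.1750) + (1/10)(0.3690+0.2510) + (1/10)(0.4880+0.3690) + (1/10)(0.6250+0.4880) + (1/10)(0.7800+0.6250) + (1/10)(1.0000+0.7800)
  = 0.0028 + 0.0094 + 0.0177 + 0.0286 + 0.0426 + 0.0620 + 0.0857 + 0.1113 + 0.1405 + 0.1780 = 0.6786
G = 1 − 0.6786 = 0.3214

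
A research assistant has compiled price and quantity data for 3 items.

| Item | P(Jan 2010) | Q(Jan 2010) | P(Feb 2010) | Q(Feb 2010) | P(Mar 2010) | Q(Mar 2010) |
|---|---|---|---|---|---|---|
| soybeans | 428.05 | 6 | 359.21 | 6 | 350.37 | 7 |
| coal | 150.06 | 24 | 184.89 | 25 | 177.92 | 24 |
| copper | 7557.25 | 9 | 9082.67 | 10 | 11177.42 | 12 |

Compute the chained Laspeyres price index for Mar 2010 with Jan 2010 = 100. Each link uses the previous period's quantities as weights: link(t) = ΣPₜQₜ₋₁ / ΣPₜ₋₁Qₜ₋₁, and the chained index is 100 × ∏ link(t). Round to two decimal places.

144.35

Link Jan 2010→Feb 2010:
ΣP(Feb 2010)Q(Jan 2010) = 359.21×6 + 184.89×24 + 9082.67×9 = 2155.26 + 4437.36 + 81744.03 = 88336.65
ΣP(Jan 2010)Q(Jan 2010) = 428.05×6 + 150.06×24 + 7557.25×9 = 2568.3 + 3601.44 + 68015.25 = 74184.99
link = 88336.65/74184.99 = 1.190762
Link Feb 2010→Mar 2010:
ΣP(Mar 2010)Q(Feb 2010) = 350.37×6 + 177.92×25 + 11177.42×10 = 2102.22 + 4448 + 111774.2 = 118324.42
ΣP(Feb 2010)Q(Feb 2010) = 359.21×6 + 184.89×25 + 9082.67×10 = 2155.26 + 4622.25 + 90826.7 = 97604.21
link = 118324.42/97604.21 = 1.212288
Chained index = 100 × 1.190762 × 1.212288 = 144.3546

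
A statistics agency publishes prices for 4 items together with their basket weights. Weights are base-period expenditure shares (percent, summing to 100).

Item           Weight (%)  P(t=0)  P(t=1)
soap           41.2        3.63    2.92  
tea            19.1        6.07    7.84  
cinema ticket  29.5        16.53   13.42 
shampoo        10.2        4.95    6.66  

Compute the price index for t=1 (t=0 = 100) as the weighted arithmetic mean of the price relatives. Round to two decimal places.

95.48

soap: 41.2 × (2.92/3.63) = 41.2 × 0.804408 = 33.1416
tea: 19.1 × (7.84/6.07) = 19.1 × 1.291598 = 24.6695
cinema ticket: 29.5 × (13.42/16.53) = 29.5 × 0.811857 = 23.9498
shampoo: 10.2 × (6.66/4.95) = 10.2 × 1.345455 = 13.7236
Index = Σ wᵢ·(p₁ᵢ/p₀ᵢ) = 33.1416 + 24.6695 + 23.9498 + 13.7236 = 95.4845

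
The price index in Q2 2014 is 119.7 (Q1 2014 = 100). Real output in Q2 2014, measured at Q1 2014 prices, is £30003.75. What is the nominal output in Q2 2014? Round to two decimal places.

35914.49

Nominal = Real × (Index/100) = 30003.75 × (119.7/100)
        = 30003.75 × 1.197 = 35914.4888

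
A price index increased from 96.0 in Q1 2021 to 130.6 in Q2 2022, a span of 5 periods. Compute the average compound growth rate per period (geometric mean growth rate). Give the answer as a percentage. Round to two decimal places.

Growth factor = (130.6/96.0)^(1/5) = (1.360417)^(1/5) = 1.063492
Growth rate = 1.063492 − 1 = 0.063492 = 6.3492%

6.35%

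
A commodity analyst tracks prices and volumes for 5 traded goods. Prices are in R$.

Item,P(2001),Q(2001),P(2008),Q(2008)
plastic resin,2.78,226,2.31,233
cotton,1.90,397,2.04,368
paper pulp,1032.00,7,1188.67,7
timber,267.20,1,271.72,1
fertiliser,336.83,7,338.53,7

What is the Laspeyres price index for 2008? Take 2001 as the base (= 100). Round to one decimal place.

Laspeyres price index uses base-period quantities as weights.
ΣP(2008)·Q(2001) = 2.31×226 + 2.04×397 + 1188.67×7 + 271.72×1 + 338.53×7 = 522.06 + 809.88 + 8320.69 + 271.72 + 2369.71 = 12294.06
ΣP(2001)·Q(2001) = 2.78×226 + 1.90×397 + 1032.00×7 + 267.20×1 + 336.83×7 = 628.28 + 754.3 + 7224 + 267.2 + 2357.81 = 11231.59
Index = 12294.06 / 11231.59 × 100 = 109.4597

109.5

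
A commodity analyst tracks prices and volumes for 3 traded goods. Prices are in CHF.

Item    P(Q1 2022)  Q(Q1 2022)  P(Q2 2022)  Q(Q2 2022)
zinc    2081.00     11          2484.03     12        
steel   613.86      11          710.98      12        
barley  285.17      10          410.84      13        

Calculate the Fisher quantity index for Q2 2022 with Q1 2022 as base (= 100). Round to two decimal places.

Laspeyres component (base-period weights):
ΣP(Q1 2022)Q(Q2 2022) = 2081.00×12 + 613.86×12 + 285.17×13 = 24972 + 7366.32 + 3707.21 = 36045.53
ΣP(Q1 2022)Q(Q1 2022) = 2081.00×11 + 613.86×11 + 285.17×10 = 22891 + 6752.46 + 2851.7 = 32495.16
L = 36045.53 / 32495.16 × 100 = 110.9258
Paasche component (current-period weights):
ΣP(Q2 2022)Q(Q2 2022) = 2484.03×12 + 710.98×12 + 410.84×13 = 29808.36 + 8531.76 + 5340.92 = 43681.04
ΣP(Q2 2022)Q(Q1 2022) = 2484.03×11 + 710.98×11 + 410.84×10 = 27324.33 + 7820.78 + 4108.4 = 39253.51
P = 43681.04 / 39253.51 × 100 = 111.2793
Fisher = √(L × P) = √(110.9258 × 111.2793) = 111.1024

111.10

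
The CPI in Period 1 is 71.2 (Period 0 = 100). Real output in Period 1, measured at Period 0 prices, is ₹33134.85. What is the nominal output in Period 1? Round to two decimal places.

Nominal = Real × (Index/100) = 33134.85 × (71.2/100)
        = 33134.85 × 0.712 = 23592.0132

23592.01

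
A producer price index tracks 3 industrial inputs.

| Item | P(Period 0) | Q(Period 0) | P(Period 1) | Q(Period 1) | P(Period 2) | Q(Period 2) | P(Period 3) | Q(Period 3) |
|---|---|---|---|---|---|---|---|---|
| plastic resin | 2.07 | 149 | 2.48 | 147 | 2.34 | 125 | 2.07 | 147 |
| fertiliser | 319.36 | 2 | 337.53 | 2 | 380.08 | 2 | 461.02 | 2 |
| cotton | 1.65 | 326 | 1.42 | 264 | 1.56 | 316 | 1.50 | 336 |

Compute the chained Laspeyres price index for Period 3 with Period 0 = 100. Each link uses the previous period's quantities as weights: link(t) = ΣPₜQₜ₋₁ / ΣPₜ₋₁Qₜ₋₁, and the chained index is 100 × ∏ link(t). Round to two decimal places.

116.48

Link Period 0→Period 1:
ΣP(Period 1)Q(Period 0) = 2.48×149 + 337.53×2 + 1.42×326 = 369.52 + 675.06 + 462.92 = 1507.5
ΣP(Period 0)Q(Period 0) = 2.07×149 + 319.36×2 + 1.65×326 = 308.43 + 638.72 + 537.9 = 1485.05
link = 1507.5/1485.05 = 1.015117
Link Period 1→Period 2:
ΣP(Period 2)Q(Period 1) = 2.34×147 + 380.08×2 + 1.56×264 = 343.98 + 760.16 + 411.84 = 1515.98
ΣP(Period 1)Q(Period 1) = 2.48×147 + 337.53×2 + 1.42×264 = 364.56 + 675.06 + 374.88 = 1414.5
link = 1515.98/1414.5 = 1.071743
Link Period 2→Period 3:
ΣP(Period 3)Q(Period 2) = 2.07×125 + 461.02×2 + 1.50×316 = 258.75 + 922.04 + 474 = 1654.79
ΣP(Period 2)Q(Period 2) = 2.34×125 + 380.08×2 + 1.56×316 = 292.5 + 760.16 + 492.96 = 1545.62
link = 1654.79/1545.62 = 1.070632
Chained index = 100 × 1.015117 × 1.071743 × 1.070632 = 116.4788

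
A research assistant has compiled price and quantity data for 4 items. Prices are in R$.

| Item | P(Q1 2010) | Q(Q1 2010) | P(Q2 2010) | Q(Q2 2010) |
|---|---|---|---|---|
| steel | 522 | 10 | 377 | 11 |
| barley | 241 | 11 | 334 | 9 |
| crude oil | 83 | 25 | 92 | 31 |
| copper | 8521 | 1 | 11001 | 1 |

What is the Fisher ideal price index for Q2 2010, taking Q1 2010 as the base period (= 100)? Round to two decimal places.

Laspeyres component (base-period weights):
ΣP(Q2 2010)Q(Q1 2010) = 377×10 + 334×11 + 92×25 + 11001×1 = 3770 + 3674 + 2300 + 11001 = 20745
ΣP(Q1 2010)Q(Q1 2010) = 522×10 + 241×11 + 83×25 + 8521×1 = 5220 + 2651 + 2075 + 8521 = 18467
L = 20745 / 18467 × 100 = 112.3355
Paasche component (current-period weights):
ΣP(Q2 2010)Q(Q2 2010) = 377×11 + 334×9 + 92×31 + 11001×1 = 4147 + 3006 + 2852 + 11001 = 21006
ΣP(Q1 2010)Q(Q2 2010) = 522×11 + 241×9 + 83×31 + 8521×1 = 5742 + 2169 + 2573 + 8521 = 19005
P = 21006 / 19005 × 100 = 110.5288
Fisher = √(L × P) = √(112.3355 × 110.5288) = 111.4285

111.43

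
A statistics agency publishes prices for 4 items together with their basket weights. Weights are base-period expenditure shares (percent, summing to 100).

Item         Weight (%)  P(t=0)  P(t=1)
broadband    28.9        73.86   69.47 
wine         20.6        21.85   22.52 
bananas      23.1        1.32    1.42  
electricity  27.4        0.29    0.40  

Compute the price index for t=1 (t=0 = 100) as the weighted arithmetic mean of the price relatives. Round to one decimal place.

broadband: 28.9 × (69.47/73.86) = 28.9 × 0.940563 = 27.1823
wine: 20.6 × (22.52/21.85) = 20.6 × 1.030664 = 21.2317
bananas: 23.1 × (1.42/1.32) = 23.1 × 1.075758 = 24.8500
electricity: 27.4 × (0.40/0.29) = 27.4 × 1.379310 = 37.7931
Index = Σ wᵢ·(p₁ᵢ/p₀ᵢ) = 27.1823 + 21.2317 + 24.8500 + 37.7931 = 111.0571

111.1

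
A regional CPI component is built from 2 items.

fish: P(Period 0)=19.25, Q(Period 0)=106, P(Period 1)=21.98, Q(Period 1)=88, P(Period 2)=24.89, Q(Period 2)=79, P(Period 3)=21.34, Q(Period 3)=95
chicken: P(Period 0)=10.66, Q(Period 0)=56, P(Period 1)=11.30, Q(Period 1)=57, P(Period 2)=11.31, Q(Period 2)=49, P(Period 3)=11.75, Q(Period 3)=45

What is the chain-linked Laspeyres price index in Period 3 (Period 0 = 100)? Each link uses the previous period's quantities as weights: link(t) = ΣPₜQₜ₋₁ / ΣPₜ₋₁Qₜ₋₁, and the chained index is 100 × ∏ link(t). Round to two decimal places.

110.83

Link Period 0→Period 1:
ΣP(Period 1)Q(Period 0) = 21.98×106 + 11.30×56 = 2329.88 + 632.8 = 2962.68
ΣP(Period 0)Q(Period 0) = 19.25×106 + 10.66×56 = 2040.5 + 596.96 = 2637.46
link = 2962.68/2637.46 = 1.123308
Link Period 1→Period 2:
ΣP(Period 2)Q(Period 1) = 24.89×88 + 11.31×57 = 2190.32 + 644.67 = 2834.99
ΣP(Period 1)Q(Period 1) = 21.98×88 + 11.30×57 = 1934.24 + 644.1 = 2578.34
link = 2834.99/2578.34 = 1.099541
Link Period 2→Period 3:
ΣP(Period 3)Q(Period 2) = 21.34×79 + 11.75×49 = 1685.86 + 575.75 = 2261.61
ΣP(Period 2)Q(Period 2) = 24.89×79 + 11.31×49 = 1966.31 + 554.19 = 2520.5
link = 2261.61/2520.5 = 0.897286
Chained index = 100 × 1.123308 × 1.099541 × 0.897286 = 110.8259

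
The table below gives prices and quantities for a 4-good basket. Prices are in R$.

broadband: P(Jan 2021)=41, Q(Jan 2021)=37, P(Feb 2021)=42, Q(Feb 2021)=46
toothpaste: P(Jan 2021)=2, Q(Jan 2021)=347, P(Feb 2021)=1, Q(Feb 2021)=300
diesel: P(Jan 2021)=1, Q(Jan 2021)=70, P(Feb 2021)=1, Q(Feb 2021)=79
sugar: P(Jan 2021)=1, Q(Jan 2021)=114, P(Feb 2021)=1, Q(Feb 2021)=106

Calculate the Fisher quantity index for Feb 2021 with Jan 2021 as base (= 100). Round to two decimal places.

113.70

Laspeyres component (base-period weights):
ΣP(Jan 2021)Q(Feb 2021) = 41×46 + 2×300 + 1×79 + 1×106 = 1886 + 600 + 79 + 106 = 2671
ΣP(Jan 2021)Q(Jan 2021) = 41×37 + 2×347 + 1×70 + 1×114 = 1517 + 694 + 70 + 114 = 2395
L = 2671 / 2395 × 100 = 111.5240
Paasche component (current-period weights):
ΣP(Feb 2021)Q(Feb 2021) = 42×46 + 1×300 + 1×79 + 1×106 = 1932 + 300 + 79 + 106 = 2417
ΣP(Feb 2021)Q(Jan 2021) = 42×37 + 1×347 + 1×70 + 1×114 = 1554 + 347 + 70 + 114 = 2085
P = 2417 / 2085 × 100 = 115.9233
Fisher = √(L × P) = √(111.5240 × 115.9233) = 113.7024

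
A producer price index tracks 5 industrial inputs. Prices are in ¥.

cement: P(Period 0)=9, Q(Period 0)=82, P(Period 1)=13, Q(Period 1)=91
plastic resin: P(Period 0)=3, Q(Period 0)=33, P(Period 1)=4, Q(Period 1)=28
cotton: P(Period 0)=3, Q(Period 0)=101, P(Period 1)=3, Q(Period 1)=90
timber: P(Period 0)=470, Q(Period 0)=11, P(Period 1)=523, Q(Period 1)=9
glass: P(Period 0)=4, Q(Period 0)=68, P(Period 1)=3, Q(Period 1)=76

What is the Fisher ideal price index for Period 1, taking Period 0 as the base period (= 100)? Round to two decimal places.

Laspeyres component (base-period weights):
ΣP(Period 1)Q(Period 0) = 13×82 + 4×33 + 3×101 + 523×11 + 3×68 = 1066 + 132 + 303 + 5753 + 204 = 7458
ΣP(Period 0)Q(Period 0) = 9×82 + 3×33 + 3×101 + 470×11 + 4×68 = 738 + 99 + 303 + 5170 + 272 = 6582
L = 7458 / 6582 × 100 = 113.3090
Paasche component (current-period weights):
ΣP(Period 1)Q(Period 1) = 13×91 + 4×28 + 3×90 + 523×9 + 3×76 = 1183 + 112 + 270 + 4707 + 228 = 6500
ΣP(Period 0)Q(Period 1) = 9×91 + 3×28 + 3×90 + 470×9 + 4×76 = 819 + 84 + 270 + 4230 + 304 = 5707
P = 6500 / 5707 × 100 = 113.8952
Fisher = √(L × P) = √(113.3090 × 113.8952) = 113.6017

113.60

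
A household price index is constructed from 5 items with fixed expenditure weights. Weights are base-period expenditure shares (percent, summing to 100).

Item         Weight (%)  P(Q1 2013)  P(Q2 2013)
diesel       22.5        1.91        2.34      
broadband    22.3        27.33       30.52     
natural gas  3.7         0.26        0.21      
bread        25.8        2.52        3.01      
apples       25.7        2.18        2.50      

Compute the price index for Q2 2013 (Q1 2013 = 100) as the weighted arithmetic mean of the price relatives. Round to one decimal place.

115.7

diesel: 22.5 × (2.34/1.91) = 22.5 × 1.225131 = 27.5654
broadband: 22.3 × (30.52/27.33) = 22.3 × 1.116722 = 24.9029
natural gas: 3.7 × (0.21/0.26) = 3.7 × 0.807692 = 2.9885
bread: 25.8 × (3.01/2.52) = 25.8 × 1.194444 = 30.8167
apples: 25.7 × (2.50/2.18) = 25.7 × 1.146789 = 29.4725
Index = Σ wᵢ·(p₁ᵢ/p₀ᵢ) = 27.5654 + 24.9029 + 2.9885 + 30.8167 + 29.4725 = 115.7459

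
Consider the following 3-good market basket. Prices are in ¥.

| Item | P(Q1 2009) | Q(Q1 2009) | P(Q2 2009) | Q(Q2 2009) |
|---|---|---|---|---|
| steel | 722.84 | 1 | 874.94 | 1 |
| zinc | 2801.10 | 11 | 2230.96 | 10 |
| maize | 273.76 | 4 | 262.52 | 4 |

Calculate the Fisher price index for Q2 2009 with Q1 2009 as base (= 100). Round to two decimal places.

81.18

Laspeyres component (base-period weights):
ΣP(Q2 2009)Q(Q1 2009) = 874.94×1 + 2230.96×11 + 262.52×4 = 874.94 + 24540.56 + 1050.08 = 26465.58
ΣP(Q1 2009)Q(Q1 2009) = 722.84×1 + 2801.10×11 + 273.76×4 = 722.84 + 30812.1 + 1095.04 = 32629.98
L = 26465.58 / 32629.98 × 100 = 81.1082
Paasche component (current-period weights):
ΣP(Q2 2009)Q(Q2 2009) = 874.94×1 + 2230.96×10 + 262.52×4 = 874.94 + 22309.6 + 1050.08 = 24234.62
ΣP(Q1 2009)Q(Q2 2009) = 722.84×1 + 2801.10×10 + 273.76×4 = 722.84 + 28011 + 1095.04 = 29828.88
P = 24234.62 / 29828.88 × 100 = 81.2455
Fisher = √(L × P) = √(81.1082 × 81.2455) = 81.1768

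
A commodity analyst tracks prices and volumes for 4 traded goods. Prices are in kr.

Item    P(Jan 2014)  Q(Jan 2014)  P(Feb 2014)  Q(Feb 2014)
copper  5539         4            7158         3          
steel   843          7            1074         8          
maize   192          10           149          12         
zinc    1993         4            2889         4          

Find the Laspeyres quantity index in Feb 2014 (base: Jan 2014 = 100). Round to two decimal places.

Laspeyres quantity index uses base-period prices as weights.
ΣP(Jan 2014)·Q(Feb 2014) = 5539×3 + 843×8 + 192×12 + 1993×4 = 16617 + 6744 + 2304 + 7972 = 33637
ΣP(Jan 2014)·Q(Jan 2014) = 5539×4 + 843×7 + 192×10 + 1993×4 = 22156 + 5901 + 1920 + 7972 = 37949
Index = 33637 / 37949 × 100 = 88.6374

88.64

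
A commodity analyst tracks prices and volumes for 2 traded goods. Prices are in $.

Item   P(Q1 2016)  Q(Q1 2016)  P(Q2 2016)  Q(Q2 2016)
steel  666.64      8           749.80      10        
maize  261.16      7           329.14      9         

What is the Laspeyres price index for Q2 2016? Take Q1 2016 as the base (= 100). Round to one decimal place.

115.9

Laspeyres price index uses base-period quantities as weights.
ΣP(Q2 2016)·Q(Q1 2016) = 749.80×8 + 329.14×7 = 5998.4 + 2303.98 = 8302.38
ΣP(Q1 2016)·Q(Q1 2016) = 666.64×8 + 261.16×7 = 5333.12 + 1828.12 = 7161.24
Index = 8302.38 / 7161.24 × 100 = 115.9349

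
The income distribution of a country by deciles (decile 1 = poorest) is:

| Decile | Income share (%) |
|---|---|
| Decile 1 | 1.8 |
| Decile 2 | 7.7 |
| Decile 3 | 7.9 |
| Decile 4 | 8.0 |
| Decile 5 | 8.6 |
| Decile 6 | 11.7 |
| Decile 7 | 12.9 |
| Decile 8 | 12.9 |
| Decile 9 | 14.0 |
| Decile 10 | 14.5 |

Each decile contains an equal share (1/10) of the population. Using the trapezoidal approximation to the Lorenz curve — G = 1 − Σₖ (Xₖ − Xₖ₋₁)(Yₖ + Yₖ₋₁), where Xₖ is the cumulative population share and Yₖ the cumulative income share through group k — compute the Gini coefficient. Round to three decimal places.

Cumulative income shares Yₖ: 0.0180, 0.0950, 0.1740, 0.2540, 0.3400, 0.4570, 0.5860, 0.7150, 0.8550, 1.0000
Σ (Xₖ−Xₖ₋₁)(Yₖ+Yₖ₋₁) = (1/10)(0.0180+0.0000) + (1/10)(0.0950+0.0180) + (1/10)(0.1740+0.0950) + (1/10)(0.2540+0.1740) + (1/10)(0.3400+0.2540) + (1/10)(0.4570+0.3400) + (1/10)(0.5860+0.4570) + (1/10)(0.7150+0.5860) + (1/10)(0.8550+0.7150) + (1/10)(1.0000+0.8550)
  = 0.0018 + 0.0113 + 0.0269 + 0.0428 + 0.0594 + 0.0797 + 0.1043 + 0.1301 + 0.1570 + 0.1855 = 0.7988
G = 1 − 0.7988 = 0.2012

0.201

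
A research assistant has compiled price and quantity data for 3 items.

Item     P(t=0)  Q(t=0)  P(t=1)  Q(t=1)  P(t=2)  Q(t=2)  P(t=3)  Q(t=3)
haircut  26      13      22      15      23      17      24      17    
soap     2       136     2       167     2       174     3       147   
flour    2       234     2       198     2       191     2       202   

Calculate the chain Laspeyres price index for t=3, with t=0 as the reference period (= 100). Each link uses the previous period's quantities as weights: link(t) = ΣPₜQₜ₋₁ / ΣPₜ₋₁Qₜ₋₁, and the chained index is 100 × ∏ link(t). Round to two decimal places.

Link t=0→t=1:
ΣP(t=1)Q(t=0) = 22×13 + 2×136 + 2×234 = 286 + 272 + 468 = 1026
ΣP(t=0)Q(t=0) = 26×13 + 2×136 + 2×234 = 338 + 272 + 468 = 1078
link = 1026/1078 = 0.951763
Link t=1→t=2:
ΣP(t=2)Q(t=1) = 23×15 + 2×167 + 2×198 = 345 + 334 + 396 = 1075
ΣP(t=1)Q(t=1) = 22×15 + 2×167 + 2×198 = 330 + 334 + 396 = 1060
link = 1075/1060 = 1.014151
Link t=2→t=3:
ΣP(t=3)Q(t=2) = 24×17 + 3×174 + 2×191 = 408 + 522 + 382 = 1312
ΣP(t=2)Q(t=2) = 23×17 + 2×174 + 2×191 = 391 + 348 + 382 = 1121
link = 1312/1121 = 1.170384
Chained index = 100 × 0.951763 × 1.014151 × 1.170384 = 112.9690

112.97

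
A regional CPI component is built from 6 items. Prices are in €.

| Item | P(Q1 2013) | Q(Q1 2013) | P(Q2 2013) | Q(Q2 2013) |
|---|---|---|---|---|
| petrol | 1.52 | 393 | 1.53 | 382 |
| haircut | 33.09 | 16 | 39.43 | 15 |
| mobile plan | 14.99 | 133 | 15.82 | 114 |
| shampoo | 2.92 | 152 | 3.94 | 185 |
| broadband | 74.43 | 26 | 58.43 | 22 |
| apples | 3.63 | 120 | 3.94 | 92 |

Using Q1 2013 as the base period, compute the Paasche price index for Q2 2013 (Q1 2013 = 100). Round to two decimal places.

101.11

Paasche price index uses current-period quantities as weights.
ΣP(Q2 2013)·Q(Q2 2013) = 1.53×382 + 39.43×15 + 15.82×114 + 3.94×185 + 58.43×22 + 3.94×92 = 584.46 + 591.45 + 1803.48 + 728.9 + 1285.46 + 362.48 = 5356.23
ΣP(Q1 2013)·Q(Q2 2013) = 1.52×382 + 33.09×15 + 14.99×114 + 2.92×185 + 74.43×22 + 3.63×92 = 580.64 + 496.35 + 1708.86 + 540.2 + 1637.46 + 333.96 = 5297.47
Index = 5356.23 / 5297.47 × 100 = 101.1092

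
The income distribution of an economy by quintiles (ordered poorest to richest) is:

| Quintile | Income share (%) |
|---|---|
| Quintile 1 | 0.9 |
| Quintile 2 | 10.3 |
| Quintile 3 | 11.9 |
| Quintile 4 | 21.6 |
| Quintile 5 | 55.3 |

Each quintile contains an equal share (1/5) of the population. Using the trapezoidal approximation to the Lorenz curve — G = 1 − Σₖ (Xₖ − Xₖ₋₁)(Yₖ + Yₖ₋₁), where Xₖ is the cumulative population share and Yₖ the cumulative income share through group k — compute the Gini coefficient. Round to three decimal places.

0.480

Cumulative income shares Yₖ: 0.0090, 0.1120, 0.2310, 0.4470, 1.0000
Σ (Xₖ−Xₖ₋₁)(Yₖ+Yₖ₋₁) = (1/5)(0.0090+0.0000) + (1/5)(0.1120+0.0090) + (1/5)(0.2310+0.1120) + (1/5)(0.4470+0.2310) + (1/5)(1.0000+0.4470)
  = 0.0018 + 0.0242 + 0.0686 + 0.1356 + 0.2894 = 0.5196
G = 1 − 0.5196 = 0.4804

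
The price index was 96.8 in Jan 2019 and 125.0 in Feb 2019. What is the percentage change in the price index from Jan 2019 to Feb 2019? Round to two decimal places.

Change = (125.0 − 96.8) / 96.8 × 100
       = 28.2 / 96.8 × 100 = 29.1322%

29.13%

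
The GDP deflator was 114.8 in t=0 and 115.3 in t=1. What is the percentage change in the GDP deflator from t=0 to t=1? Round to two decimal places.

0.44%

Change = (115.3 − 114.8) / 114.8 × 100
       = 0.5 / 114.8 × 100 = 0.4355%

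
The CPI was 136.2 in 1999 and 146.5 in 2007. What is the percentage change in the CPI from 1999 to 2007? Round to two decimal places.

Change = (146.5 − 136.2) / 136.2 × 100
       = 10.3 / 136.2 × 100 = 7.5624%

7.56%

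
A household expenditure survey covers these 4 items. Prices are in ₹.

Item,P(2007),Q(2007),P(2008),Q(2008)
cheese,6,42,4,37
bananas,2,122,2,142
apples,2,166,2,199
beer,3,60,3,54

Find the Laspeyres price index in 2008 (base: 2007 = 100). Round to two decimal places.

Laspeyres price index uses base-period quantities as weights.
ΣP(2008)·Q(2007) = 4×42 + 2×122 + 2×166 + 3×60 = 168 + 244 + 332 + 180 = 924
ΣP(2007)·Q(2007) = 6×42 + 2×122 + 2×166 + 3×60 = 252 + 244 + 332 + 180 = 1008
Index = 924 / 1008 × 100 = 91.6667

91.67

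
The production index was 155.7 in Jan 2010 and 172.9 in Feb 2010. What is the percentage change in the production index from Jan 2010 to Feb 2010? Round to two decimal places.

11.05%

Change = (172.9 − 155.7) / 155.7 × 100
       = 17.2 / 155.7 × 100 = 11.0469%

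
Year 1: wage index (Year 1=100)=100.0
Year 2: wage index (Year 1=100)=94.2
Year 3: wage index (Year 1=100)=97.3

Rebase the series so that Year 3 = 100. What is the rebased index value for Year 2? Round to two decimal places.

Rebased(Year 2) = 94.2 / 97.3 × 100 = 96.8140

96.81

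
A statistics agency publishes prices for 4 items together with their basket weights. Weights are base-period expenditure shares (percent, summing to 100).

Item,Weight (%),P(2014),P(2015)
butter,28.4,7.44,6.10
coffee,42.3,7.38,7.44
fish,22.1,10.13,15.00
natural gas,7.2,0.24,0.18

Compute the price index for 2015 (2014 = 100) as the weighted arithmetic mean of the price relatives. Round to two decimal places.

butter: 28.4 × (6.10/7.44) = 28.4 × 0.819892 = 23.2849
coffee: 42.3 × (7.44/7.38) = 42.3 × 1.008130 = 42.6439
fish: 22.1 × (15.00/10.13) = 22.1 × 1.480750 = 32.7246
natural gas: 7.2 × (0.18/0.24) = 7.2 × 0.750000 = 5.4000
Index = Σ wᵢ·(p₁ᵢ/p₀ᵢ) = 23.2849 + 42.6439 + 32.7246 + 5.4000 = 104.0534

104.05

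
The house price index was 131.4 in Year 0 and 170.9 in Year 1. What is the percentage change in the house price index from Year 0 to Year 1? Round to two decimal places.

Change = (170.9 − 131.4) / 131.4 × 100
       = 39.5 / 131.4 × 100 = 30.0609%

30.06%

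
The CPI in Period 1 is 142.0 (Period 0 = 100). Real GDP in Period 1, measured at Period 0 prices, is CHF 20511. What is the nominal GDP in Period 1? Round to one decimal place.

29125.6

Nominal = Real × (Index/100) = 20511 × (142.0/100)
        = 20511 × 1.420 = 29125.6200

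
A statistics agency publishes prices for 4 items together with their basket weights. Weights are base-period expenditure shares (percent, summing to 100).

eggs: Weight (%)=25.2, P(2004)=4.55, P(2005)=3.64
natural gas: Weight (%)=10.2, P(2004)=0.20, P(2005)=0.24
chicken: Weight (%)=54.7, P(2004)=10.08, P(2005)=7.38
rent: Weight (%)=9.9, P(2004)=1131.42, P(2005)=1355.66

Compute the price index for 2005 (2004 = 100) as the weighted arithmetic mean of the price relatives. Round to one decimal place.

84.3

eggs: 25.2 × (3.64/4.55) = 25.2 × 0.800000 = 20.1600
natural gas: 10.2 × (0.24/0.20) = 10.2 × 1.200000 = 12.2400
chicken: 54.7 × (7.38/10.08) = 54.7 × 0.732143 = 40.0482
rent: 9.9 × (1355.66/1131.42) = 9.9 × 1.198193 = 11.8621
Index = Σ wᵢ·(p₁ᵢ/p₀ᵢ) = 20.1600 + 12.2400 + 40.0482 + 11.8621 = 84.3103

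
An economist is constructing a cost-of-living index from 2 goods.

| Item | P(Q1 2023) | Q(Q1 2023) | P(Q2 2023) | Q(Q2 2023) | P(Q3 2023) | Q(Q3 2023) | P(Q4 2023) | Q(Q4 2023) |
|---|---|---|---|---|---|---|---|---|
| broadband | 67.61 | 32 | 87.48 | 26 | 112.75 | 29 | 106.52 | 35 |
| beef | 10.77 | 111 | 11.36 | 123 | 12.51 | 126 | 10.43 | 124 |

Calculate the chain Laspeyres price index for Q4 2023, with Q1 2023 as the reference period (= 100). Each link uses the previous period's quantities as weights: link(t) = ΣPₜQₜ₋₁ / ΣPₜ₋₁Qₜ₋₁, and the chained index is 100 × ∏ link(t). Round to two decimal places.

Link Q1 2023→Q2 2023:
ΣP(Q2 2023)Q(Q1 2023) = 87.48×32 + 11.36×111 = 2799.36 + 1260.96 = 4060.32
ΣP(Q1 2023)Q(Q1 2023) = 67.61×32 + 10.77×111 = 2163.52 + 1195.47 = 3358.99
link = 4060.32/3358.99 = 1.208792
Link Q2 2023→Q3 2023:
ΣP(Q3 2023)Q(Q2 2023) = 112.75×26 + 12.51×123 = 2931.5 + 1538.73 = 4470.23
ΣP(Q2 2023)Q(Q2 2023) = 87.48×26 + 11.36×123 = 2274.48 + 1397.28 = 3671.76
link = 4470.23/3671.76 = 1.217462
Link Q3 2023→Q4 2023:
ΣP(Q4 2023)Q(Q3 2023) = 106.52×29 + 10.43×126 = 3089.08 + 1314.18 = 4403.26
ΣP(Q3 2023)Q(Q3 2023) = 112.75×29 + 12.51×126 = 3269.75 + 1576.26 = 4846.01
link = 4403.26/4846.01 = 0.908636
Chained index = 100 × 1.208792 × 1.217462 × 0.908636 = 133.7202

133.72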